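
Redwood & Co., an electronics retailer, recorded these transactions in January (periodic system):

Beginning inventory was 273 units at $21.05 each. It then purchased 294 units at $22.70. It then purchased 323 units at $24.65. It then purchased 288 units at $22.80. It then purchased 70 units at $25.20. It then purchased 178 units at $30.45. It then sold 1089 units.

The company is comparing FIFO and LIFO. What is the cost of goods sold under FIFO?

FIFO COGS: 273 @ $21.05 + 294 @ $22.70 + 323 @ $24.65 + 199 @ $22.80 = $24,919.60
LIFO COGS: 178 @ $30.45 + 70 @ $25.20 + 288 @ $22.80 + 323 @ $24.65 + 230 @ $22.70 = $26,933.45

COGS = $24,919.60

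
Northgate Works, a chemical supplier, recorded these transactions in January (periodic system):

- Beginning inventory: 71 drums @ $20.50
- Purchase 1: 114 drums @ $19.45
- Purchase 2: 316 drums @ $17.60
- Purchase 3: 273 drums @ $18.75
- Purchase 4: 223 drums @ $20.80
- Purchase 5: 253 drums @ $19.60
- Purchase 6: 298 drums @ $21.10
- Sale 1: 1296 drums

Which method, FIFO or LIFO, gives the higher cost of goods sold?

FIFO COGS: 71 @ $20.50 + 114 @ $19.45 + 316 @ $17.60 + 273 @ $18.75 + 223 @ $20.80 + 253 @ $19.60 + 46 @ $21.10 = $24,920.95
LIFO COGS: 298 @ $21.10 + 253 @ $19.60 + 223 @ $20.80 + 273 @ $18.75 + 249 @ $17.60 = $25,386.15

LIFO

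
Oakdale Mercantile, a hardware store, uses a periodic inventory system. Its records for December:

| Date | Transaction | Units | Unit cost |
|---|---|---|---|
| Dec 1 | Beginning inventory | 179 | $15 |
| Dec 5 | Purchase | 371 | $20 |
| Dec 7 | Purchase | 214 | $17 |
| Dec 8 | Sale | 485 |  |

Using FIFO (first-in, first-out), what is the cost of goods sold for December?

COGS = $8,805

Dec 8, 485 sold [FIFO — oldest first]: 179 @ $15 + 306 @ $20 = $8,805
Ending inventory: 65 @ $20 + 214 @ $17 = $4,938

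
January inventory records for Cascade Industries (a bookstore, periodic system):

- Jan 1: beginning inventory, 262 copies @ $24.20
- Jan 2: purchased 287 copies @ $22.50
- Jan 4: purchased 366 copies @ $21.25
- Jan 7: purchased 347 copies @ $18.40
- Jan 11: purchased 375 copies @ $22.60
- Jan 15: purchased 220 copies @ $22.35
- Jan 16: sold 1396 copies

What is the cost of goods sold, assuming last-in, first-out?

COGS = $29,534.30

Jan 16, 1396 sold [LIFO — newest first]: 220 @ $22.35 + 375 @ $22.60 + 347 @ $18.40 + 366 @ $21.25 + 88 @ $22.50 = $29,534.30
Ending inventory: 262 @ $24.20 + 199 @ $22.50 = $10,817.90
Check: goods available $40,352.20 = COGS $29,534.30 + ending $10,817.90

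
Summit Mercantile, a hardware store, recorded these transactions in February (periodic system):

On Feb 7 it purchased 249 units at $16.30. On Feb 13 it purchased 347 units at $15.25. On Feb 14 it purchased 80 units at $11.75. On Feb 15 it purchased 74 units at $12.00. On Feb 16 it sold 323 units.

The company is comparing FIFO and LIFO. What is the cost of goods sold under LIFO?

COGS = $4,405.25

FIFO COGS: 249 @ $16.30 + 74 @ $15.25 = $5,187.20
LIFO COGS: 74 @ $12.00 + 80 @ $11.75 + 169 @ $15.25 = $4,405.25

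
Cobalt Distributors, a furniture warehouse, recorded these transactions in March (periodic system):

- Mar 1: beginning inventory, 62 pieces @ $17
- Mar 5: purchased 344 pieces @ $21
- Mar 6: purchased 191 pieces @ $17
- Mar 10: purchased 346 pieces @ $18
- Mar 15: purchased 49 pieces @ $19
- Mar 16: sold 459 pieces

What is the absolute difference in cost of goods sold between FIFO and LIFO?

FIFO COGS: 62 @ $17 + 344 @ $21 + 53 @ $17 = $9,179
LIFO COGS: 49 @ $19 + 346 @ $18 + 64 @ $17 = $8,247
Difference = |$9,179 − $8,247| = $932

$932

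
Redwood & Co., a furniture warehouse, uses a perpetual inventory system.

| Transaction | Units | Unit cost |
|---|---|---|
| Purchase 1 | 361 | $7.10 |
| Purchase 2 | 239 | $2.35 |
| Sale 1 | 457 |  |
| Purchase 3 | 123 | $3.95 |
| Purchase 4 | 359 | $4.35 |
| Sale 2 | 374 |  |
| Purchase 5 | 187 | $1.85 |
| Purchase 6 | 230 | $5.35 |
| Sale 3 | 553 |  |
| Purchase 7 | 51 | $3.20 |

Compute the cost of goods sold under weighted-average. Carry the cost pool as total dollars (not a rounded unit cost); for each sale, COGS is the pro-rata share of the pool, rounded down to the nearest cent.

COGS = $6,284.25

After Purchase 1: 361 on hand, pool $2,563.10 (≈ $7.1000 each)
After Purchase 2: 600 on hand, pool $3,124.75 (≈ $5.2079 each)
Sale 1, sell 457: 457/600 × $3,124.75 → $2,380.01
After Purchase 3: 266 on hand, pool $1,230.59 (≈ $4.6263 each)
After Purchase 4: 625 on hand, pool $2,792.24 (≈ $4.4676 each)
Sale 2, sell 374: 374/625 × $2,792.24 → $1,670.87
After Purchase 5: 438 on hand, pool $1,467.32 (≈ $3.3500 each)
After Purchase 6: 668 on hand, pool $2,697.82 (≈ $4.0387 each)
Sale 3, sell 553: 553/668 × $2,697.82 → $2,233.37
After Purchase 7: 166 on hand, pool $627.65 (≈ $3.7810 each)
Total COGS = $2,380.01 + $1,670.87 + $2,233.37 = $6,284.25
Ending inventory (cost pool remaining) = $627.65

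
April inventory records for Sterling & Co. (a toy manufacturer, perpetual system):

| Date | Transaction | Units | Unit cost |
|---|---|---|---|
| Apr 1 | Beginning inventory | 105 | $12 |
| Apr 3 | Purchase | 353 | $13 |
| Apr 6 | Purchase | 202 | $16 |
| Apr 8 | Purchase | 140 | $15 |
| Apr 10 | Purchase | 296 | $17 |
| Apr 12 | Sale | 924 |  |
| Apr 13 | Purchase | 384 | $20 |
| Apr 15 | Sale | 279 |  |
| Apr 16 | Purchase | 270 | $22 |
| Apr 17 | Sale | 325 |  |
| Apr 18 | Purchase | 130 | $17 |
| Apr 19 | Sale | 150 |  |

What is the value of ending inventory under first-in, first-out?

Ending inventory = $3,794

Apr 12, 924 sold [FIFO — oldest first]: 105 @ $12 + 353 @ $13 + 202 @ $16 + 140 @ $15 + 124 @ $17 = $13,289
Apr 15, 279 sold [FIFO — oldest first]: 172 @ $17 + 107 @ $20 = $5,064
Apr 17, 325 sold [FIFO — oldest first]: 277 @ $20 + 48 @ $22 = $6,596
Apr 19, 150 sold [FIFO — oldest first]: 150 @ $22 = $3,300
Total COGS = $13,289 + $5,064 + $6,596 + $3,300 = $28,249
Ending inventory: 72 @ $22 + 130 @ $17 = $3,794
Check: goods available $32,043 = COGS $28,249 + ending $3,794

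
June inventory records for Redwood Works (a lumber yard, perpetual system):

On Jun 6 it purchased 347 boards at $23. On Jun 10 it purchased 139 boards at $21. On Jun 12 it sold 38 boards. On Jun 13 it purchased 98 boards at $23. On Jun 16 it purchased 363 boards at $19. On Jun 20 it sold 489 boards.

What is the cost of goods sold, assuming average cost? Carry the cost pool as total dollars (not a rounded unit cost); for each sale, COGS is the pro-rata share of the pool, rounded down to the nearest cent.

COGS = $11,180.29

After Jun 6: 347 on hand, pool $7,981.00 (≈ $23.0000 each)
After Jun 10: 486 on hand, pool $10,900.00 (≈ $22.4280 each)
Jun 12, sell 38: 38/486 × $10,900.00 → $852.26
After Jun 13: 546 on hand, pool $12,301.74 (≈ $22.5307 each)
After Jun 16: 909 on hand, pool $19,198.74 (≈ $21.1207 each)
Jun 20, sell 489: 489/909 × $19,198.74 → $10,328.03
Total COGS = $852.26 + $10,328.03 = $11,180.29
Ending inventory (cost pool remaining) = $8,870.71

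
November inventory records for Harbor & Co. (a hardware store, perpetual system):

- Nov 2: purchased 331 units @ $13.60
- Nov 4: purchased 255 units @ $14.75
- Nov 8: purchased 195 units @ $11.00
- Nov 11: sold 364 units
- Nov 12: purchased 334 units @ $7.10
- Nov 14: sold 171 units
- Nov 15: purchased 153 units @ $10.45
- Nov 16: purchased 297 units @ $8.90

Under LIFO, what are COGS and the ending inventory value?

Nov 11, 364 sold [LIFO — newest first]: 195 @ $11.00 + 169 @ $14.75 = $4,637.75
Nov 14, 171 sold [LIFO — newest first]: 171 @ $7.10 = $1,214.10
Total COGS = $4,637.75 + $1,214.10 = $5,851.85
Ending inventory: 331 @ $13.60 + 86 @ $14.75 + 163 @ $7.10 + 153 @ $10.45 + 297 @ $8.90 = $11,169.55

COGS = $5,851.85; ending inventory = $11,169.55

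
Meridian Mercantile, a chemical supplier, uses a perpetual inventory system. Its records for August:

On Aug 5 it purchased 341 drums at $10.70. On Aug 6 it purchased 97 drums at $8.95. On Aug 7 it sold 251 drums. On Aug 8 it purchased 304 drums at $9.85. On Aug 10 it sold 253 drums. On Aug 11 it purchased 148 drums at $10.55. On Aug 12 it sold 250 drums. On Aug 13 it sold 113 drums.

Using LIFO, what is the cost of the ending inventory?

Ending inventory = $246.10

Aug 7, 251 sold [LIFO — newest first]: 97 @ $8.95 + 154 @ $10.70 = $2,515.95
Aug 10, 253 sold [LIFO — newest first]: 253 @ $9.85 = $2,492.05
Aug 12, 250 sold [LIFO — newest first]: 148 @ $10.55 + 51 @ $9.85 + 51 @ $10.70 = $2,609.45
Aug 13, 113 sold [LIFO — newest first]: 113 @ $10.70 = $1,209.10
Total COGS = $2,515.95 + $2,492.05 + $2,609.45 + $1,209.10 = $8,826.55
Ending inventory: 23 @ $10.70 = $246.10
Check: goods available $9,072.65 = COGS $8,826.55 + ending $246.10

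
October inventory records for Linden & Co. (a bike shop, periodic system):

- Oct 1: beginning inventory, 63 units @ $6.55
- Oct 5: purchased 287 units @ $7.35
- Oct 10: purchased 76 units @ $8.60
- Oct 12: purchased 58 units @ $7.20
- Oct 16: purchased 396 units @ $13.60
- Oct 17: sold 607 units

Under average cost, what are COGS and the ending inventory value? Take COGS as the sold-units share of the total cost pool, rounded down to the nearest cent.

Oct 17, sell 607: 607/880 × $8,978.90 → $6,193.40
Ending inventory (cost pool remaining) = $2,785.50

COGS = $6,193.40; ending inventory = $2,785.50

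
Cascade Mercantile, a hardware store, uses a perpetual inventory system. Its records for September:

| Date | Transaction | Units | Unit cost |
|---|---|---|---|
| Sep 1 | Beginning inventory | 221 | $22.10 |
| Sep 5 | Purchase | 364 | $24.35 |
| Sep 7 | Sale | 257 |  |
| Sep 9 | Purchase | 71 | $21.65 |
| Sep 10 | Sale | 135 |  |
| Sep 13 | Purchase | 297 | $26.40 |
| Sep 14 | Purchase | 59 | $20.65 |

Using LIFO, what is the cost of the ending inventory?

Ending inventory = $14,990.30

Sep 7, 257 sold [LIFO — newest first]: 257 @ $24.35 = $6,257.95
Sep 10, 135 sold [LIFO — newest first]: 71 @ $21.65 + 64 @ $24.35 = $3,095.55
Total COGS = $6,257.95 + $3,095.55 = $9,353.50
Ending inventory: 221 @ $22.10 + 43 @ $24.35 + 297 @ $26.40 + 59 @ $20.65 = $14,990.30
Check: goods available $24,343.80 = COGS $9,353.50 + ending $14,990.30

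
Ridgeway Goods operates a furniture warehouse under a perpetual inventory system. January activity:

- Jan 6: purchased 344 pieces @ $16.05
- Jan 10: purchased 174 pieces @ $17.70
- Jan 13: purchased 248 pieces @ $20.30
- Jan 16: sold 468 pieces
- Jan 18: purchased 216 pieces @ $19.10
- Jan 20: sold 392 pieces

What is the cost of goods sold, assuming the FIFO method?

COGS = $15,430.80

Jan 16, 468 sold [FIFO — oldest first]: 344 @ $16.05 + 124 @ $17.70 = $7,716.00
Jan 20, 392 sold [FIFO — oldest first]: 50 @ $17.70 + 248 @ $20.30 + 94 @ $19.10 = $7,714.80
Total COGS = $7,716.00 + $7,714.80 = $15,430.80
Ending inventory: 122 @ $19.10 = $2,330.20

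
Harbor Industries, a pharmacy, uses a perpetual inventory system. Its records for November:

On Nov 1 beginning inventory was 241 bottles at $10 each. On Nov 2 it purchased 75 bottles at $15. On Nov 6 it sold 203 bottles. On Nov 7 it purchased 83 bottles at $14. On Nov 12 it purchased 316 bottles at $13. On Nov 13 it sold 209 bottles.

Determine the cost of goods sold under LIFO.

Nov 6, 203 sold [LIFO — newest first]: 75 @ $15 + 128 @ $10 = $2,405
Nov 13, 209 sold [LIFO — newest first]: 209 @ $13 = $2,717
Total COGS = $2,405 + $2,717 = $5,122
Ending inventory: 113 @ $10 + 83 @ $14 + 107 @ $13 = $3,683
Check: goods available $8,805 = COGS $5,122 + ending $3,683

COGS = $5,122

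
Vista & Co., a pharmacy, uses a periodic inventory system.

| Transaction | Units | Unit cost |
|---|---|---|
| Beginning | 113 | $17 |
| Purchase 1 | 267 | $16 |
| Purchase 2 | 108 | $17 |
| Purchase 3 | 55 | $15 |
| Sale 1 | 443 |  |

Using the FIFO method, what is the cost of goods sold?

Sale 1 (443) [FIFO — oldest first]: 113 @ $17 + 267 @ $16 + 63 @ $17 = $7,264
Ending inventory: 45 @ $17 + 55 @ $15 = $1,590
Check: goods available $8,854 = COGS $7,264 + ending $1,590

COGS = $7,264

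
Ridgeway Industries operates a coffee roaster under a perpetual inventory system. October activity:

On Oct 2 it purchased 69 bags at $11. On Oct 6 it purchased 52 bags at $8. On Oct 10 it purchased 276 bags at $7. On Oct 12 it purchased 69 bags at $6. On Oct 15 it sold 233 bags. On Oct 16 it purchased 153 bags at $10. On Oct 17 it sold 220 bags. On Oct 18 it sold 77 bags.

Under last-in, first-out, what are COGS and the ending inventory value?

COGS = $4,132; ending inventory = $919

Oct 15, 233 sold [LIFO — newest first]: 69 @ $6 + 164 @ $7 = $1,562
Oct 17, 220 sold [LIFO — newest first]: 153 @ $10 + 67 @ $7 = $1,999
Oct 18, 77 sold [LIFO — newest first]: 45 @ $7 + 32 @ $8 = $571
Total COGS = $1,562 + $1,999 + $571 = $4,132
Ending inventory: 69 @ $11 + 20 @ $8 = $919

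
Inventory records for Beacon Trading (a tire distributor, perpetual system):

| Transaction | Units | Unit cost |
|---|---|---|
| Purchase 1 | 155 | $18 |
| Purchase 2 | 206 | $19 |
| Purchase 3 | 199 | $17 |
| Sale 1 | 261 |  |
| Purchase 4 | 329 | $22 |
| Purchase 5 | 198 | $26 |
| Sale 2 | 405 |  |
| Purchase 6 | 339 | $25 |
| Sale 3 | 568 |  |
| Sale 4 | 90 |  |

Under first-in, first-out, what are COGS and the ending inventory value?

COGS = $28,398; ending inventory = $2,550

Sale 1 (261) [FIFO — oldest first]: 155 @ $18 + 106 @ $19 = $4,804
Sale 2 (405) [FIFO — oldest first]: 100 @ $19 + 199 @ $17 + 106 @ $22 = $7,615
Sale 3 (568) [FIFO — oldest first]: 223 @ $22 + 198 @ $26 + 147 @ $25 = $13,729
Sale 4 (90) [FIFO — oldest first]: 90 @ $25 = $2,250
Total COGS = $4,804 + $7,615 + $13,729 + $2,250 = $28,398
Ending inventory: 102 @ $25 = $2,550
Check: goods available $30,948 = COGS $28,398 + ending $2,550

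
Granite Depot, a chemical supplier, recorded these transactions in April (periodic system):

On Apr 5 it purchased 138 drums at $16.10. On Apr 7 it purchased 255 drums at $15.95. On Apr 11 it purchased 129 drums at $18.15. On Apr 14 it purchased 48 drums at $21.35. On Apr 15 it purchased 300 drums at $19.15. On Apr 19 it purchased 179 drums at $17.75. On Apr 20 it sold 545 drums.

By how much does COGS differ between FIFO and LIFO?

$1,152.30

FIFO COGS: 138 @ $16.10 + 255 @ $15.95 + 129 @ $18.15 + 23 @ $21.35 = $9,121.45
LIFO COGS: 179 @ $17.75 + 300 @ $19.15 + 48 @ $21.35 + 18 @ $18.15 = $10,273.75
Difference = |$9,121.45 − $10,273.75| = $1,152.30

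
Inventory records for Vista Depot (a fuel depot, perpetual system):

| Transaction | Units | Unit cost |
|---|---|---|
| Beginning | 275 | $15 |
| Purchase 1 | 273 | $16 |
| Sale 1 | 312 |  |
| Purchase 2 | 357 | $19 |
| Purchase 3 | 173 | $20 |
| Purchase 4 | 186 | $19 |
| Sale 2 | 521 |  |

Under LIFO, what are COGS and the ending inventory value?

Sale 1 (312) [LIFO — newest first]: 273 @ $16 + 39 @ $15 = $4,953
Sale 2 (521) [LIFO — newest first]: 186 @ $19 + 173 @ $20 + 162 @ $19 = $10,072
Total COGS = $4,953 + $10,072 = $15,025
Ending inventory: 236 @ $15 + 195 @ $19 = $7,245
Check: goods available $22,270 = COGS $15,025 + ending $7,245

COGS = $15,025; ending inventory = $7,245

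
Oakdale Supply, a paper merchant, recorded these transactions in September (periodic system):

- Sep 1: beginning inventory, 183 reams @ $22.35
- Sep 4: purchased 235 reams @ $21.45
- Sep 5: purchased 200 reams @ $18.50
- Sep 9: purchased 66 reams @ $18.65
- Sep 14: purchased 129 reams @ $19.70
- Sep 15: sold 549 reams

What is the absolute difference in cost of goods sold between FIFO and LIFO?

FIFO COGS: 183 @ $22.35 + 235 @ $21.45 + 131 @ $18.50 = $11,554.30
LIFO COGS: 129 @ $19.70 + 66 @ $18.65 + 200 @ $18.50 + 154 @ $21.45 = $10,775.50
Difference = |$11,554.30 − $10,775.50| = $778.80

$778.80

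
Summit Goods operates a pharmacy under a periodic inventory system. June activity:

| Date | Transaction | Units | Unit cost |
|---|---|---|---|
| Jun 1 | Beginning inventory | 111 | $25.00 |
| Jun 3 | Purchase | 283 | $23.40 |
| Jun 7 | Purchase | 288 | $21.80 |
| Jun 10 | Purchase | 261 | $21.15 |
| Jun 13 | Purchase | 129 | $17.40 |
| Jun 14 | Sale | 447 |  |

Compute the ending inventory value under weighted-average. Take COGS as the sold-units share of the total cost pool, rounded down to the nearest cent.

Ending inventory = $13,666.25

Jun 14, sell 447: 447/1072 × $23,440.35 → $9,774.10
Ending inventory (cost pool remaining) = $13,666.25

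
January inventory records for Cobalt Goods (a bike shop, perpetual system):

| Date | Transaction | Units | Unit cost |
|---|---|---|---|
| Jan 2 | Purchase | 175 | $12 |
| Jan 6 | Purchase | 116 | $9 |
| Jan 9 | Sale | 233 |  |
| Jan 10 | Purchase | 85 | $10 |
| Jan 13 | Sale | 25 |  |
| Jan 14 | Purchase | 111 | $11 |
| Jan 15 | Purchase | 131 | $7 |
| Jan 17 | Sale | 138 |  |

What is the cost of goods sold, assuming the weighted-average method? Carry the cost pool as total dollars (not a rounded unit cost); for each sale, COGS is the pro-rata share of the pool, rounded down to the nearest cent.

After Jan 2: 175 on hand, pool $2,100.00 (≈ $12.0000 each)
After Jan 6: 291 on hand, pool $3,144.00 (≈ $10.8041 each)
Jan 9, sell 233: 233/291 × $3,144.00 → $2,517.36
After Jan 10: 143 on hand, pool $1,476.64 (≈ $10.3262 each)
Jan 13, sell 25: 25/143 × $1,476.64 → $258.15
After Jan 14: 229 on hand, pool $2,439.49 (≈ $10.6528 each)
After Jan 15: 360 on hand, pool $3,356.49 (≈ $9.3236 each)
Jan 17, sell 138: 138/360 × $3,356.49 → $1,286.65
Total COGS = $2,517.36 + $258.15 + $1,286.65 = $4,062.16
Ending inventory (cost pool remaining) = $2,069.84
Check: goods available $6,132.00 = COGS $4,062.16 + ending $2,069.84

COGS = $4,062.16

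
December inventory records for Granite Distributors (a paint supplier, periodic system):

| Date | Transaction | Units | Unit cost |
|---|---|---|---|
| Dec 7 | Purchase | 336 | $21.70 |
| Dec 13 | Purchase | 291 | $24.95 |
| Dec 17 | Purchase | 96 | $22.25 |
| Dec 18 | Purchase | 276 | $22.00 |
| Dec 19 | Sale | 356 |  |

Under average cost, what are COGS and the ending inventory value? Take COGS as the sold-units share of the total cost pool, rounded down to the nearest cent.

Dec 19, sell 356: 356/999 × $22,759.65 → $8,110.54
Ending inventory (cost pool remaining) = $14,649.11

COGS = $8,110.54; ending inventory = $14,649.11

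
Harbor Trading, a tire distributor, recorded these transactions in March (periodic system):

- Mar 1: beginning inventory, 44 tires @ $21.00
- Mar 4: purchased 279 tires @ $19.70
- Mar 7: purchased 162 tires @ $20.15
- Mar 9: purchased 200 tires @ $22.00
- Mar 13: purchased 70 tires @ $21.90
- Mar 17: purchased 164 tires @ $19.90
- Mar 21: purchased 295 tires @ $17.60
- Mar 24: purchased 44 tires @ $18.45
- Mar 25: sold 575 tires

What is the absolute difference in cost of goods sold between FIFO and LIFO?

FIFO COGS: 44 @ $21.00 + 279 @ $19.70 + 162 @ $20.15 + 90 @ $22.00 = $11,664.60
LIFO COGS: 44 @ $18.45 + 295 @ $17.60 + 164 @ $19.90 + 70 @ $21.90 + 2 @ $22.00 = $10,844.40
Difference = |$11,664.60 − $10,844.40| = $820.20

$820.20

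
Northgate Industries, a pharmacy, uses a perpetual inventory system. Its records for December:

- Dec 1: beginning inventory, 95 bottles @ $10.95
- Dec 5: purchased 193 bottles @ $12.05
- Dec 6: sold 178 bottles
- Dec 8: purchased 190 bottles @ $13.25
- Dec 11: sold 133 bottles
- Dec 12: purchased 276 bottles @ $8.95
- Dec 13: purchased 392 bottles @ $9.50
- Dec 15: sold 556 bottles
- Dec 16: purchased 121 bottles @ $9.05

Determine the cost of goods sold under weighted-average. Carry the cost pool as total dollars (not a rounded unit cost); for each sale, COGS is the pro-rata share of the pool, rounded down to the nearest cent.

COGS = $9,300.54

After Dec 1: 95 on hand, pool $1,040.25 (≈ $10.9500 each)
After Dec 5: 288 on hand, pool $3,365.90 (≈ $11.6872 each)
Dec 6, sell 178: 178/288 × $3,365.90 → $2,080.31
After Dec 8: 300 on hand, pool $3,803.09 (≈ $12.6770 each)
Dec 11, sell 133: 133/300 × $3,803.09 → $1,686.03
After Dec 12: 443 on hand, pool $4,587.26 (≈ $10.3550 each)
After Dec 13: 835 on hand, pool $8,311.26 (≈ $9.9536 each)
Dec 15, sell 556: 556/835 × $8,311.26 → $5,534.20
After Dec 16: 400 on hand, pool $3,872.11 (≈ $9.6803 each)
Total COGS = $2,080.31 + $1,686.03 + $5,534.20 = $9,300.54
Ending inventory (cost pool remaining) = $3,872.11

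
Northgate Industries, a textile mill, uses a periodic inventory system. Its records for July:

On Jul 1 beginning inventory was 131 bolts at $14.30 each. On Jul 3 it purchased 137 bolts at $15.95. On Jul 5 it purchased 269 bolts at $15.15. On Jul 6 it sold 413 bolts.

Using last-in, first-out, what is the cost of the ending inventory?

Jul 6, 413 sold [LIFO — newest first]: 269 @ $15.15 + 137 @ $15.95 + 7 @ $14.30 = $6,360.60
Ending inventory: 124 @ $14.30 = $1,773.20
Check: goods available $8,133.80 = COGS $6,360.60 + ending $1,773.20

Ending inventory = $1,773.20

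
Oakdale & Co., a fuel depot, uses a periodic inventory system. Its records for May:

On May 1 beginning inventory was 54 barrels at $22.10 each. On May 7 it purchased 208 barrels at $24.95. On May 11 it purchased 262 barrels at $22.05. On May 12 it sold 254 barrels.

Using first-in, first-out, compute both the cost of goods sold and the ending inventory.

May 12, 254 sold [FIFO — oldest first]: 54 @ $22.10 + 200 @ $24.95 = $6,183.40
Ending inventory: 8 @ $24.95 + 262 @ $22.05 = $5,976.70

COGS = $6,183.40; ending inventory = $5,976.70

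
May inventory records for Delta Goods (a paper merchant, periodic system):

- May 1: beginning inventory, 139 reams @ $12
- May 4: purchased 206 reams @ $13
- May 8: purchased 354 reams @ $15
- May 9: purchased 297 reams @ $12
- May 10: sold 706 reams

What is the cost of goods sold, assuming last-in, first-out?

COGS = $9,589

May 10, 706 sold [LIFO — newest first]: 297 @ $12 + 354 @ $15 + 55 @ $13 = $9,589
Ending inventory: 139 @ $12 + 151 @ $13 = $3,631
Check: goods available $13,220 = COGS $9,589 + ending $3,631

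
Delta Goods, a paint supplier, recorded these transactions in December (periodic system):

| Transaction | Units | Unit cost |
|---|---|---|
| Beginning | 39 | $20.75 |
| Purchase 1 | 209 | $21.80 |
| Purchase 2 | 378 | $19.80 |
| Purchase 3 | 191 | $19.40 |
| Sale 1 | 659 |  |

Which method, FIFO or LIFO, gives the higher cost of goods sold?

FIFO COGS: 39 @ $20.75 + 209 @ $21.80 + 378 @ $19.80 + 33 @ $19.40 = $13,490.05
LIFO COGS: 191 @ $19.40 + 378 @ $19.80 + 90 @ $21.80 = $13,151.80

FIFO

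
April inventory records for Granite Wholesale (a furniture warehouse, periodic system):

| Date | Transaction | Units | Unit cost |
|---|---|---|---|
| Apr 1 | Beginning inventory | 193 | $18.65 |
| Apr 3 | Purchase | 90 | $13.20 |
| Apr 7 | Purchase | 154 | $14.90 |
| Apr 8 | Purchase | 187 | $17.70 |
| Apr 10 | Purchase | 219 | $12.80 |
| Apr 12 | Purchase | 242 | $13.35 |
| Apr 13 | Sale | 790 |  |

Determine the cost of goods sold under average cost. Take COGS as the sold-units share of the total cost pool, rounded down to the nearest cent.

Apr 13, sell 790: 790/1085 × $16,425.85 → $11,959.83
Ending inventory (cost pool remaining) = $4,466.02

COGS = $11,959.83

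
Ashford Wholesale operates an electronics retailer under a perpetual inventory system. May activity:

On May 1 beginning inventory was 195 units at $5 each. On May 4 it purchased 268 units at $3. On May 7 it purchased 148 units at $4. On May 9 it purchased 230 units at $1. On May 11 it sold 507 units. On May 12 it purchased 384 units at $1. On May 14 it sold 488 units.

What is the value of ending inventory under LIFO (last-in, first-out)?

Ending inventory = $1,080

May 11, 507 sold [LIFO — newest first]: 230 @ $1 + 148 @ $4 + 129 @ $3 = $1,209
May 14, 488 sold [LIFO — newest first]: 384 @ $1 + 104 @ $3 = $696
Total COGS = $1,209 + $696 = $1,905
Ending inventory: 195 @ $5 + 35 @ $3 = $1,080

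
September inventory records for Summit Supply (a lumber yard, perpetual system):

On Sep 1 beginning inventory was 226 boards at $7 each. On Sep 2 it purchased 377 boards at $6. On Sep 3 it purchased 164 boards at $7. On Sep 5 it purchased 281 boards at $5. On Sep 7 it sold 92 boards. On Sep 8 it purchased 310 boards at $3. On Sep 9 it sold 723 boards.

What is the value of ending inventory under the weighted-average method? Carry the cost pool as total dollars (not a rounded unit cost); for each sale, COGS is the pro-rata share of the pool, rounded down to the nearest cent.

After Sep 1: 226 on hand, pool $1,582.00 (≈ $7.0000 each)
After Sep 2: 603 on hand, pool $3,844.00 (≈ $6.3748 each)
After Sep 3: 767 on hand, pool $4,992.00 (≈ $6.5085 each)
After Sep 5: 1048 on hand, pool $6,397.00 (≈ $6.1040 each)
Sep 7, sell 92: 92/1048 × $6,397.00 → $561.56
After Sep 8: 1266 on hand, pool $6,765.44 (≈ $5.3439 each)
Sep 9, sell 723: 723/1266 × $6,765.44 → $3,863.67
Total COGS = $561.56 + $3,863.67 = $4,425.23
Ending inventory (cost pool remaining) = $2,901.77

Ending inventory = $2,901.77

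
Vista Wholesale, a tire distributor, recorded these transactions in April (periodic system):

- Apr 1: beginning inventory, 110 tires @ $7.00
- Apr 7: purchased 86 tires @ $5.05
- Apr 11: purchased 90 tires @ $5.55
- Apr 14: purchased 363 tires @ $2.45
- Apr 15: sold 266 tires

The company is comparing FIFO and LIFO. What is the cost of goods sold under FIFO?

FIFO COGS: 110 @ $7.00 + 86 @ $5.05 + 70 @ $5.55 = $1,592.80
LIFO COGS: 266 @ $2.45 = $651.70

COGS = $1,592.80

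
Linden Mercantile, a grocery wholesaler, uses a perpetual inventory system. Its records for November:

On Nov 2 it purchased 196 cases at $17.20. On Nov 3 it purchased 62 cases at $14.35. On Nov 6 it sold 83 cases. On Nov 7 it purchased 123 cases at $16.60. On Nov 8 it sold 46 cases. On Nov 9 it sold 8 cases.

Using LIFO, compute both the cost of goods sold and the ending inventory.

Nov 6, 83 sold [LIFO — newest first]: 62 @ $14.35 + 21 @ $17.20 = $1,250.90
Nov 8, 46 sold [LIFO — newest first]: 46 @ $16.60 = $763.60
Nov 9, 8 sold [LIFO — newest first]: 8 @ $16.60 = $132.80
Total COGS = $1,250.90 + $763.60 + $132.80 = $2,147.30
Ending inventory: 175 @ $17.20 + 69 @ $16.60 = $4,155.40

COGS = $2,147.30; ending inventory = $4,155.40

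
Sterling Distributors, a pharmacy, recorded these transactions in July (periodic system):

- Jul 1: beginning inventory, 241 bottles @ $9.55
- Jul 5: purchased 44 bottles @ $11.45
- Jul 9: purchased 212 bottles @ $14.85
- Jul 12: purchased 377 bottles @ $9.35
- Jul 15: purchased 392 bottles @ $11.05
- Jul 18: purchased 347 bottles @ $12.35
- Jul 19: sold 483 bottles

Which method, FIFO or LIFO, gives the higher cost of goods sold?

LIFO

FIFO COGS: 241 @ $9.55 + 44 @ $11.45 + 198 @ $14.85 = $5,745.65
LIFO COGS: 347 @ $12.35 + 136 @ $11.05 = $5,788.25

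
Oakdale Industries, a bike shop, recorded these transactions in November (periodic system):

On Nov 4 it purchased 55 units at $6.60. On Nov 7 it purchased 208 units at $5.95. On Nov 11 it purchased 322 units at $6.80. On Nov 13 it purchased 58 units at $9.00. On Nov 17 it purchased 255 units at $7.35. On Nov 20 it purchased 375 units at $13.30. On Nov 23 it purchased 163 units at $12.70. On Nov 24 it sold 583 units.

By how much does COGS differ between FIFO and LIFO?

$3,611.75

FIFO COGS: 55 @ $6.60 + 208 @ $5.95 + 320 @ $6.80 = $3,776.60
LIFO COGS: 163 @ $12.70 + 375 @ $13.30 + 45 @ $7.35 = $7,388.35
Difference = |$3,776.60 − $7,388.35| = $3,611.75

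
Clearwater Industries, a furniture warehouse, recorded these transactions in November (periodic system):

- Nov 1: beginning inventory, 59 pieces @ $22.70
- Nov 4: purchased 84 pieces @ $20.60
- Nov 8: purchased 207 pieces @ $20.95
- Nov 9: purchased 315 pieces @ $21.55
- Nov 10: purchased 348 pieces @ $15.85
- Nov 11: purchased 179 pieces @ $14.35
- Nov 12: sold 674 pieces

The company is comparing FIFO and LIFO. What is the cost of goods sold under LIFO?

FIFO COGS: 59 @ $22.70 + 84 @ $20.60 + 207 @ $20.95 + 315 @ $21.55 + 9 @ $15.85 = $14,337.25
LIFO COGS: 179 @ $14.35 + 348 @ $15.85 + 147 @ $21.55 = $11,252.30

COGS = $11,252.30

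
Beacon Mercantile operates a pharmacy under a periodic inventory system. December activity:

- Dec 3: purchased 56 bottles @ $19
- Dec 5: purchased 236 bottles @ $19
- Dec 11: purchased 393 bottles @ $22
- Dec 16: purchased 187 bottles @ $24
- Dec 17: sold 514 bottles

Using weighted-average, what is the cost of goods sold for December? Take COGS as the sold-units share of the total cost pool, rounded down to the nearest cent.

COGS = $11,012.09

Dec 17, sell 514: 514/872 × $18,682.00 → $11,012.09
Ending inventory (cost pool remaining) = $7,669.91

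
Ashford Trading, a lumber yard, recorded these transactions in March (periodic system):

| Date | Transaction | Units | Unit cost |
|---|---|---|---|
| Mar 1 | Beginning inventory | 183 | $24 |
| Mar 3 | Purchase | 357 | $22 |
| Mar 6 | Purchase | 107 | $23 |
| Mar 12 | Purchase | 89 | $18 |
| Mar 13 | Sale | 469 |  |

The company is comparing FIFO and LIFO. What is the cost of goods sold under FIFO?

COGS = $10,684

FIFO COGS: 183 @ $24 + 286 @ $22 = $10,684
LIFO COGS: 89 @ $18 + 107 @ $23 + 273 @ $22 = $10,069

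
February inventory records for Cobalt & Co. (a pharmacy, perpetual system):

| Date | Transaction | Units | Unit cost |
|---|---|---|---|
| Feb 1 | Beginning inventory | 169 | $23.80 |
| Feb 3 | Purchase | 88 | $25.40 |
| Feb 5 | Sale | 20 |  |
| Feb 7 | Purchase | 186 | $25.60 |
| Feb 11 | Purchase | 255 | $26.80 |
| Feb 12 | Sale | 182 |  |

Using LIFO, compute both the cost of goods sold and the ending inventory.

COGS = $5,385.60; ending inventory = $12,467.40

Feb 5, 20 sold [LIFO — newest first]: 20 @ $25.40 = $508.00
Feb 12, 182 sold [LIFO — newest first]: 182 @ $26.80 = $4,877.60
Total COGS = $508.00 + $4,877.60 = $5,385.60
Ending inventory: 169 @ $23.80 + 68 @ $25.40 + 186 @ $25.60 + 73 @ $26.80 = $12,467.40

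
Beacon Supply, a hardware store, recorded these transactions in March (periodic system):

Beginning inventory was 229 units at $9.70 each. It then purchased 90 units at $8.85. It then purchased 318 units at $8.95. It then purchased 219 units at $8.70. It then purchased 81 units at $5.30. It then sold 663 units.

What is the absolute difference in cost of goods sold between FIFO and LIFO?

FIFO COGS: 229 @ $9.70 + 90 @ $8.85 + 318 @ $8.95 + 26 @ $8.70 = $6,090.10
LIFO COGS: 81 @ $5.30 + 219 @ $8.70 + 318 @ $8.95 + 45 @ $8.85 = $5,578.95
Difference = |$6,090.10 − $5,578.95| = $511.15

$511.15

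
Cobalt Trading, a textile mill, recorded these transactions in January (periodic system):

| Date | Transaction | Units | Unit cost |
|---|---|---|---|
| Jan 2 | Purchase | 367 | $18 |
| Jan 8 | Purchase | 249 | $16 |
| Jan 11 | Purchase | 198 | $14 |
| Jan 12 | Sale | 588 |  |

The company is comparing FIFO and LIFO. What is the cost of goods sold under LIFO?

COGS = $9,294

FIFO COGS: 367 @ $18 + 221 @ $16 = $10,142
LIFO COGS: 198 @ $14 + 249 @ $16 + 141 @ $18 = $9,294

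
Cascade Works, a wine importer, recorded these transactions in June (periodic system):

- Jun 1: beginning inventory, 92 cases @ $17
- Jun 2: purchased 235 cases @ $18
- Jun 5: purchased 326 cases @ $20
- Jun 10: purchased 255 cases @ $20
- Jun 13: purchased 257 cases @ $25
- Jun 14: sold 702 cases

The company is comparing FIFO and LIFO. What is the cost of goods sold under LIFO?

COGS = $15,325

FIFO COGS: 92 @ $17 + 235 @ $18 + 326 @ $20 + 49 @ $20 = $13,294
LIFO COGS: 257 @ $25 + 255 @ $20 + 190 @ $20 = $15,325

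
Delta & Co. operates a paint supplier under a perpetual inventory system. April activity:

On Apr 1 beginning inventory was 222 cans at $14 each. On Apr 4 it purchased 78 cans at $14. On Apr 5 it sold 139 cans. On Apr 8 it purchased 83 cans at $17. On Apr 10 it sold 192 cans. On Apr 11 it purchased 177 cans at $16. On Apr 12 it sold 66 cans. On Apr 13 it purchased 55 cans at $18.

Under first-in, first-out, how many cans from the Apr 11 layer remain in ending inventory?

Apr 5, 139 sold [FIFO — oldest first]: 139 @ $14 = $1,946
Apr 10, 192 sold [FIFO — oldest first]: 83 @ $14 + 78 @ $14 + 31 @ $17 = $2,781
Apr 12, 66 sold [FIFO — oldest first]: 52 @ $17 + 14 @ $16 = $1,108
Total COGS = $1,946 + $2,781 + $1,108 = $5,835
Ending inventory: 163 @ $16 + 55 @ $18 = $3,598
Check: goods available $9,433 = COGS $5,835 + ending $3,598

163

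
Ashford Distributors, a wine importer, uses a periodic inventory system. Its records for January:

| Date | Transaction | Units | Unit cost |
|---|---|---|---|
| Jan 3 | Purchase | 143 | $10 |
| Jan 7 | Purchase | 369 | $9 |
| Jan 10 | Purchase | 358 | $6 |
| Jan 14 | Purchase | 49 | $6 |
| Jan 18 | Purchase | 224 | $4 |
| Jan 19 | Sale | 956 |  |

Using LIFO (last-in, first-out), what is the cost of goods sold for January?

COGS = $6,263

Jan 19, 956 sold [LIFO — newest first]: 224 @ $4 + 49 @ $6 + 358 @ $6 + 325 @ $9 = $6,263
Ending inventory: 143 @ $10 + 44 @ $9 = $1,826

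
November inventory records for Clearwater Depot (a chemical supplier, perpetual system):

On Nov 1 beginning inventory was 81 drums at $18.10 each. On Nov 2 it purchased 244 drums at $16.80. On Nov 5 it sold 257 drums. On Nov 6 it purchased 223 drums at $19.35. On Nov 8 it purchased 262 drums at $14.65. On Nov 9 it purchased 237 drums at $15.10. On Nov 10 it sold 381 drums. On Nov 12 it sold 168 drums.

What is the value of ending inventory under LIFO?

Ending inventory = $4,578.35

Nov 5, 257 sold [LIFO — newest first]: 244 @ $16.80 + 13 @ $18.10 = $4,334.50
Nov 10, 381 sold [LIFO — newest first]: 237 @ $15.10 + 144 @ $14.65 = $5,688.30
Nov 12, 168 sold [LIFO — newest first]: 118 @ $14.65 + 50 @ $19.35 = $2,696.20
Total COGS = $4,334.50 + $5,688.30 + $2,696.20 = $12,719.00
Ending inventory: 68 @ $18.10 + 173 @ $19.35 = $4,578.35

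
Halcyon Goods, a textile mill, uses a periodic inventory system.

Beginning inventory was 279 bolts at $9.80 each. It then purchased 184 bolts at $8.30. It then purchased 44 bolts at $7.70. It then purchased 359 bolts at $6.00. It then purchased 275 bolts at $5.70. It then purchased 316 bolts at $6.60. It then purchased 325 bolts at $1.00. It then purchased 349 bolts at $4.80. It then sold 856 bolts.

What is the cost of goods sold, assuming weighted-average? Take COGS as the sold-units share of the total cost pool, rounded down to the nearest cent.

COGS = $4,983.96

Sale 1, sell 856: 856/2131 × $12,407.50 → $4,983.96
Ending inventory (cost pool remaining) = $7,423.54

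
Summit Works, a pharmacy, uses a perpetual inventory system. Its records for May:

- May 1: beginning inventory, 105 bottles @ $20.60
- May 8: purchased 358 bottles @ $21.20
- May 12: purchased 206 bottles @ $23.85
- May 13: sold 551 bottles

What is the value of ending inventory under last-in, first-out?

Ending inventory = $2,438.60

May 13, 551 sold [LIFO — newest first]: 206 @ $23.85 + 345 @ $21.20 = $12,227.10
Ending inventory: 105 @ $20.60 + 13 @ $21.20 = $2,438.60
Check: goods available $14,665.70 = COGS $12,227.10 + ending $2,438.60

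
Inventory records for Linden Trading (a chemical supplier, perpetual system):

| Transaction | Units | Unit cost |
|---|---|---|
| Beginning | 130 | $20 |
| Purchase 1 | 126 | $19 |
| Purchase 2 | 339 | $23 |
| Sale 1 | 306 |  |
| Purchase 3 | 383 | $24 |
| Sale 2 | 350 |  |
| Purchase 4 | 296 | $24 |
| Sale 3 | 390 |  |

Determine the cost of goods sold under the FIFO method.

Sale 1 (306) [FIFO — oldest first]: 130 @ $20 + 126 @ $19 + 50 @ $23 = $6,144
Sale 2 (350) [FIFO — oldest first]: 289 @ $23 + 61 @ $24 = $8,111
Sale 3 (390) [FIFO — oldest first]: 322 @ $24 + 68 @ $24 = $9,360
Total COGS = $6,144 + $8,111 + $9,360 = $23,615
Ending inventory: 228 @ $24 = $5,472

COGS = $23,615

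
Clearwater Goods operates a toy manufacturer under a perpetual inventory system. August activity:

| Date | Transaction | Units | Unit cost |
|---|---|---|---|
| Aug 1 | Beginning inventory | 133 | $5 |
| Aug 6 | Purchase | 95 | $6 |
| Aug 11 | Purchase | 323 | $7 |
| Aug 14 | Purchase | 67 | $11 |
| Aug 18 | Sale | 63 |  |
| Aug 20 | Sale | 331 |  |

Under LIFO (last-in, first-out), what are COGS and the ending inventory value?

COGS = $3,022; ending inventory = $1,211

Aug 18, 63 sold [LIFO — newest first]: 63 @ $11 = $693
Aug 20, 331 sold [LIFO — newest first]: 4 @ $11 + 323 @ $7 + 4 @ $6 = $2,329
Total COGS = $693 + $2,329 = $3,022
Ending inventory: 133 @ $5 + 91 @ $6 = $1,211
Check: goods available $4,233 = COGS $3,022 + ending $1,211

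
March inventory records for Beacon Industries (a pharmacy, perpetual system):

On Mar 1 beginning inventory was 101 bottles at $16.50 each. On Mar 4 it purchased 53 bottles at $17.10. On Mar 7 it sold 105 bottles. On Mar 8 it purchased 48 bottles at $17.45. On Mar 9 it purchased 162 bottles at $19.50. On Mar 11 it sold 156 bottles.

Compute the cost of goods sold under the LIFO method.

Mar 7, 105 sold [LIFO — newest first]: 53 @ $17.10 + 52 @ $16.50 = $1,764.30
Mar 11, 156 sold [LIFO — newest first]: 156 @ $19.50 = $3,042.00
Total COGS = $1,764.30 + $3,042.00 = $4,806.30
Ending inventory: 49 @ $16.50 + 48 @ $17.45 + 6 @ $19.50 = $1,763.10

COGS = $4,806.30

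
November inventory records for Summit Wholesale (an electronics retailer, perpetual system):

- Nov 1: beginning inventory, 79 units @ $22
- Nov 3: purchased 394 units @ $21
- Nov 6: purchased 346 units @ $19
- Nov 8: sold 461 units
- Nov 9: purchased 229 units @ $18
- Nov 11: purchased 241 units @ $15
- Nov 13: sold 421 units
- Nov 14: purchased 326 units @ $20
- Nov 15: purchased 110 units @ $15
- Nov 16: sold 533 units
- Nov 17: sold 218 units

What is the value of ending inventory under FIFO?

Nov 8, 461 sold [FIFO — oldest first]: 79 @ $22 + 382 @ $21 = $9,760
Nov 13, 421 sold [FIFO — oldest first]: 12 @ $21 + 346 @ $19 + 63 @ $18 = $7,960
Nov 16, 533 sold [FIFO — oldest first]: 166 @ $18 + 241 @ $15 + 126 @ $20 = $9,123
Nov 17, 218 sold [FIFO — oldest first]: 200 @ $20 + 18 @ $15 = $4,270
Total COGS = $9,760 + $7,960 + $9,123 + $4,270 = $31,113
Ending inventory: 92 @ $15 = $1,380
Check: goods available $32,493 = COGS $31,113 + ending $1,380

Ending inventory = $1,380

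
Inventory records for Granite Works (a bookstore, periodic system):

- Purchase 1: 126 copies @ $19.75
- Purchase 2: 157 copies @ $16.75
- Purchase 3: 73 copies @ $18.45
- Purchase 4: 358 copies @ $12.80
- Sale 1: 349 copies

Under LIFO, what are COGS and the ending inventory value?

COGS = $4,467.20; ending inventory = $6,580.30

Sale 1 (349) [LIFO — newest first]: 349 @ $12.80 = $4,467.20
Ending inventory: 126 @ $19.75 + 157 @ $16.75 + 73 @ $18.45 + 9 @ $12.80 = $6,580.30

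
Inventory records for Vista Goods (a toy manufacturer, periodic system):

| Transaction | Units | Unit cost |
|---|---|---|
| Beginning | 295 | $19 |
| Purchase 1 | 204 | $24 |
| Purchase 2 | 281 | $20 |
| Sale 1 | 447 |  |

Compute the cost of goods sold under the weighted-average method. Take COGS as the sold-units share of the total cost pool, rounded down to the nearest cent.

COGS = $9,238.57

Sale 1, sell 447: 447/780 × $16,121.00 → $9,238.57
Ending inventory (cost pool remaining) = $6,882.43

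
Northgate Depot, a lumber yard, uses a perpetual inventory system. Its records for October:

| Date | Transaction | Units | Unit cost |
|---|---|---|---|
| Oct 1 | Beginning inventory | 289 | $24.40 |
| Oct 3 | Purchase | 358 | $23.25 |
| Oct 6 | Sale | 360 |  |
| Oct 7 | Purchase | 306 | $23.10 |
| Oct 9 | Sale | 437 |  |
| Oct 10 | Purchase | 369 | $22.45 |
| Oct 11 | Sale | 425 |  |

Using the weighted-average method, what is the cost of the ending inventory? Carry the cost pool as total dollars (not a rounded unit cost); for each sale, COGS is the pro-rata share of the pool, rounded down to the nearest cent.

Ending inventory = $2,273.86

After Oct 1: 289 on hand, pool $7,051.60 (≈ $24.4000 each)
After Oct 3: 647 on hand, pool $15,375.10 (≈ $23.7637 each)
Oct 6, sell 360: 360/647 × $15,375.10 → $8,554.92
After Oct 7: 593 on hand, pool $13,888.78 (≈ $23.4212 each)
Oct 9, sell 437: 437/593 × $13,888.78 → $10,235.07
After Oct 10: 525 on hand, pool $11,937.76 (≈ $22.7386 each)
Oct 11, sell 425: 425/525 × $11,937.76 → $9,663.90
Total COGS = $8,554.92 + $10,235.07 + $9,663.90 = $28,453.89
Ending inventory (cost pool remaining) = $2,273.86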